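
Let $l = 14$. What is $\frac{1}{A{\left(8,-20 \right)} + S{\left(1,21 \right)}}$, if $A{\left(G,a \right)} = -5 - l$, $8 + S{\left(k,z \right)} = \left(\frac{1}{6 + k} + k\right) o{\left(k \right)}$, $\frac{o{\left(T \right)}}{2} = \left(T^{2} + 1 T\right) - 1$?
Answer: $- \frac{7}{173} \approx -0.040462$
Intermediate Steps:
$o{\left(T \right)} = -2 + 2 T + 2 T^{2}$ ($o{\left(T \right)} = 2 \left(\left(T^{2} + 1 T\right) - 1\right) = 2 \left(\left(T^{2} + T\right) - 1\right) = 2 \left(\left(T + T^{2}\right) - 1\right) = 2 \left(-1 + T + T^{2}\right) = -2 + 2 T + 2 T^{2}$)
$S{\left(k,z \right)} = -8 + \left(k + \frac{1}{6 + k}\right) \left(-2 + 2 k + 2 k^{2}\right)$ ($S{\left(k,z \right)} = -8 + \left(\frac{1}{6 + k} + k\right) \left(-2 + 2 k + 2 k^{2}\right) = -8 + \left(k + \frac{1}{6 + k}\right) \left(-2 + 2 k + 2 k^{2}\right)$)
$A{\left(G,a \right)} = -19$ ($A{\left(G,a \right)} = -5 - 14 = -19$)
$\frac{1}{A{\left(8,-20 \right)} + S{\left(1,21 \right)}} = \frac{1}{-19 + \frac{2 \left(-25 + 1^{4} - 9 + 6 \cdot 1^{2} + 7 \cdot 1^{3}\right)}{6 + 1}} = \frac{1}{-19 + \frac{2 \left(-25 + 1 - 9 + 6 \cdot 1 + 7 \cdot 1\right)}{7}} = \frac{1}{-19 + 2 \cdot \frac{1}{7} \left(-25 + 1 - 9 + 6 + 7\right)} = \frac{1}{-19 + 2 \cdot \frac{1}{7} \left(-20\right)} = \frac{1}{-19 - \frac{40}{7}} = \frac{1}{- \frac{173}{7}} = - \frac{7}{173}$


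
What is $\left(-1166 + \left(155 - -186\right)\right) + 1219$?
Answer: $394$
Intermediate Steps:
$\left(-1166 + \left(155 - -186\right)\right) + 1219 = \left(-1166 + \left(155 + 186\right)\right) + 1219 = \left(-1166 + 341\right) + 1219 = -825 + 1219 = 394$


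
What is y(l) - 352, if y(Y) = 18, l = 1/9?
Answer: -334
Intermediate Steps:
l = 1/9 ≈ 0.11111
y(l) - 352 = 18 - 352 = -334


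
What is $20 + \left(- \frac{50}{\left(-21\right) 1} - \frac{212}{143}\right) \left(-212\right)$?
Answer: $- \frac{511916}{3003} \approx -170.47$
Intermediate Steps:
$20 + \left(- \frac{50}{\left(-21\right) 1} - \frac{212}{143}\right) \left(-212\right) = 20 + \left(- \frac{50}{-21} - \frac{212}{143}\right) \left(-212\right) = 20 + \left(\left(-50\right) \left(- \frac{1}{21}\right) - \frac{212}{143}\right) \left(-212\right) = 20 + \left(\frac{50}{21} - \frac{212}{143}\right) \left(-212\right) = 20 + \frac{2698}{3003} \left(-212\right) = 20 - \frac{571976}{3003} = - \frac{511916}{3003}$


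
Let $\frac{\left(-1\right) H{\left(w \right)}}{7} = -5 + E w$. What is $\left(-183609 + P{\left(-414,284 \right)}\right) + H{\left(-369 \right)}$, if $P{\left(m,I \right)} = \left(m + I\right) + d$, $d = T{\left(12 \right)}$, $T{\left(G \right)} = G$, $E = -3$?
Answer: $-191441$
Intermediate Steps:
$d = 12$
$P{\left(m,I \right)} = 12 + I + m$ ($P{\left(m,I \right)} = \left(m + I\right) + 12 = \left(I + m\right) + 12 = 12 + I + m$)
$H{\left(w \right)} = 35 + 21 w$ ($H{\left(w \right)} = - 7 \left(-5 - 3 w\right) = 35 + 21 w$)
$\left(-183609 + P{\left(-414,284 \right)}\right) + H{\left(-369 \right)} = \left(-183609 + \left(12 + 284 - 414\right)\right) + \left(35 + 21 \left(-369\right)\right) = \left(-183609 - 118\right) + \left(35 - 7749\right) = -183727 - 7714 = -191441$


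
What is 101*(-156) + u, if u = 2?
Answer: -15754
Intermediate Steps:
101*(-156) + u = 101*(-156) + 2 = -15756 + 2 = -15754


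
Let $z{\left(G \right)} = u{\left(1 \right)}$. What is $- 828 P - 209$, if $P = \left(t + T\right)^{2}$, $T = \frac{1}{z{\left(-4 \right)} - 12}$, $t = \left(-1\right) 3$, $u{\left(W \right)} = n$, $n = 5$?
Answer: $- \frac{410993}{49} \approx -8387.6$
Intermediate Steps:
$u{\left(W \right)} = 5$
$z{\left(G \right)} = 5$
$t = -3$
$T = - \frac{1}{7}$ ($T = \frac{1}{5 - 12} = \frac{1}{-7} = - \frac{1}{7} \approx -0.14286$)
$P = \frac{484}{49}$ ($P = \left(-3 - \frac{1}{7}\right)^{2} = \left(- \frac{22}{7}\right)^{2} = \frac{484}{49} \approx 9.8775$)
$- 828 P - 209 = \left(-828\right) \frac{484}{49} - 209 = - \frac{400752}{49} + \left(-400 + 191\right) = - \frac{400752}{49} - 209 = - \frac{410993}{49}$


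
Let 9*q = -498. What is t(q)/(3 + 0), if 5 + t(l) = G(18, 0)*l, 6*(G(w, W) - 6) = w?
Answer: -503/3 ≈ -167.67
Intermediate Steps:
q = -166/3 (q = (⅑)*(-498) = -166/3 ≈ -55.333)
G(w, W) = 6 + w/6
t(l) = -5 + 9*l (t(l) = -5 + (6 + (⅙)*18)*l = -5 + (6 + 3)*l = -5 + 9*l)
t(q)/(3 + 0) = (-5 + 9*(-166/3))/(3 + 0) = (-5 - 498)/3 = -503*⅓ = -503/3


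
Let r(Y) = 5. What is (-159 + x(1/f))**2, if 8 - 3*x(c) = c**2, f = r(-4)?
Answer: 137499076/5625 ≈ 24444.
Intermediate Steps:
f = 5
x(c) = 8/3 - c**2/3
(-159 + x(1/f))**2 = (-159 + (8/3 - (1/5)**2/3))**2 = (-159 + (8/3 - 1/3*1/25))**2 = (-159 + (8/3 - 1/75))**2 = (-159 + 199/75)**2 = (-11726/75)**2 = 137499076/5625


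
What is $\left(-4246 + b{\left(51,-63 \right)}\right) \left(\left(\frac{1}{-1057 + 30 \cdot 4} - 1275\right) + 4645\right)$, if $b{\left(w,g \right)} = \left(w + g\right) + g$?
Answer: $- \frac{13644374169}{937} \approx -1.4562 \cdot 10^{7}$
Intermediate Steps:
$b{\left(w,g \right)} = w + 2 g$ ($b{\left(w,g \right)} = \left(g + w\right) + g = w + 2 g$)
$\left(-4246 + b{\left(51,-63 \right)}\right) \left(\left(\frac{1}{-1057 + 30 \cdot 4} - 1275\right) + 4645\right) = \left(-4246 + \left(51 + 2 \left(-63\right)\right)\right) \left(\left(\frac{1}{-1057 + 30 \cdot 4} - 1275\right) + 4645\right) = \left(-4246 + \left(51 - 126\right)\right) \left(\left(\frac{1}{-1057 + 120} - 1275\right) + 4645\right) = \left(-4246 - 75\right) \left(\left(\frac{1}{-937} - 1275\right) + 4645\right) = - 4321 \left(\left(- \frac{1}{937} - 1275\right) + 4645\right) = - 4321 \left(- \frac{1194676}{937} + 4645\right) = \left(-4321\right) \frac{3157689}{937} = - \frac{13644374169}{937}$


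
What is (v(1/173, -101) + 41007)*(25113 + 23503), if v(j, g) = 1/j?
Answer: 2002006880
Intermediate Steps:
(v(1/173, -101) + 41007)*(25113 + 23503) = (1/(1/173) + 41007)*(25113 + 23503) = (1/(1/173) + 41007)*48616 = (173 + 41007)*48616 = 41180*48616 = 2002006880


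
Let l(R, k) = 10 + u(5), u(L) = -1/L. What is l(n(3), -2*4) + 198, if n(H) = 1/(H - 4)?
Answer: 1039/5 ≈ 207.80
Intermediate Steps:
n(H) = 1/(-4 + H)
l(R, k) = 49/5 (l(R, k) = 10 - 1/5 = 49/5)
l(n(3), -2*4) + 198 = 49/5 + 198 = 1039/5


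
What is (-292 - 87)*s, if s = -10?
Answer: 3790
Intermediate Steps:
(-292 - 87)*s = (-292 - 87)*(-10) = -379*(-10) = 3790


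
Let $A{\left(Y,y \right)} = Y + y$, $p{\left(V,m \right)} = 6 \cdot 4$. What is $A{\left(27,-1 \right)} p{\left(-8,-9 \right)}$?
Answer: $624$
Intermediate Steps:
$p{\left(V,m \right)} = 24$
$A{\left(27,-1 \right)} p{\left(-8,-9 \right)} = \left(27 - 1\right) 24 = 26 \cdot 24 = 624$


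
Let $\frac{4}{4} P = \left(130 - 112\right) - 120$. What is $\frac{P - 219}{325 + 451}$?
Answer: $- \frac{321}{776} \approx -0.41366$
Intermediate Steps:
$P = -102$ ($P = \left(130 - 112\right) - 120 = 18 - 120 = -102$)
$\frac{P - 219}{325 + 451} = \frac{-102 - 219}{325 + 451} = - \frac{321}{776}$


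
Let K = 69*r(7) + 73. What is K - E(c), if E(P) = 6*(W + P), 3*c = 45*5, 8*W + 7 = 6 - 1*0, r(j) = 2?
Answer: -953/4 ≈ -238.25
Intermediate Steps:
W = -⅛ (W = -7/8 + (6 - 1*0)/8 = -7/8 + (6 + 0)/8 = -7/8 + (⅛)*6 = -7/8 + ¾ = -⅛ ≈ -0.12500)
c = 75 (c = (45*5)/3 = (⅓)*225 = 75)
E(P) = -¾ + 6*P (E(P) = 6*(-⅛ + P) = -¾ + 6*P)
K = 211 (K = 69*2 + 73 = 138 + 73 = 211)
K - E(c) = 211 - (-¾ + 6*75) = 211 - (-¾ + 450) = 211 - 1*1797/4 = 211 - 1797/4 = -953/4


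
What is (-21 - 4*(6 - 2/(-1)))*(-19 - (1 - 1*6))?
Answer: 742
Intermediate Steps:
(-21 - 4*(6 - 2/(-1)))*(-19 - (1 - 1*6)) = (-21 - 4*(6 - 2*(-1)))*(-19 - (1 - 6)) = (-21 - 4*(6 + 2))*(-19 - 1*(-5)) = (-21 - 4*8)*(-19 + 5) = (-21 - 32)*(-14) = -53*(-14) = 742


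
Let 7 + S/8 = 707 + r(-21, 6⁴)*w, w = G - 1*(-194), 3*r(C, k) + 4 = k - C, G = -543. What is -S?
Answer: 3649096/3 ≈ 1.2164e+6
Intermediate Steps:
r(C, k) = -4/3 - C/3 + k/3 (r(C, k) = -4/3 + (k - C)/3 = -4/3 + (-C/3 + k/3) = -4/3 - C/3 + k/3)
w = -349 (w = -543 - 1*(-194) = -543 + 194 = -349)
S = -3649096/3 (S = -56 + 8*(707 + (-4/3 - ⅓*(-21) + (⅓)*6⁴)*(-349)) = -56 + 8*(707 + (-4/3 + 7 + (⅓)*1296)*(-349)) = -56 + 8*(707 + (-4/3 + 7 + 432)*(-349)) = -56 + 8*(707 + (1313/3)*(-349)) = -56 + 8*(707 - 458237/3) = -56 + 8*(-456116/3) = -56 - 3648928/3 = -3649096/3 ≈ -1.2164e+6)
-S = -1*(-3649096/3) = 3649096/3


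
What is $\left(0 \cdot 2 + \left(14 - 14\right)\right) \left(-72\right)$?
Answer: $0$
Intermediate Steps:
$\left(0 \cdot 2 + \left(14 - 14\right)\right) \left(-72\right) = \left(0 + 0\right) \left(-72\right) = 0 \left(-72\right) = 0$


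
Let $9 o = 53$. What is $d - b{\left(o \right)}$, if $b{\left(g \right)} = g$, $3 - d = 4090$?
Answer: $- \frac{36836}{9} \approx -4092.9$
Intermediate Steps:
$d = -4087$ ($d = 3 - 4090 = -4087$)
$o = \frac{53}{9}$ ($o = \frac{1}{9} \cdot 53 = \frac{53}{9} \approx 5.8889$)
$d - b{\left(o \right)} = -4087 - \frac{53}{9} = - \frac{36836}{9}$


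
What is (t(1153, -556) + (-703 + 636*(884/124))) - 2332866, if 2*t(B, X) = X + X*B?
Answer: -82145255/31 ≈ -2.6498e+6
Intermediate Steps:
t(B, X) = X/2 + B*X/2 (t(B, X) = (X + X*B)/2 = (X + B*X)/2 = X/2 + B*X/2)
(t(1153, -556) + (-703 + 636*(884/124))) - 2332866 = ((½)*(-556)*(1 + 1153) + (-703 + 636*(884/124))) - 2332866 = ((½)*(-556)*1154 + (-703 + 636*(884*(1/124)))) - 2332866 = (-320812 + (-703 + 636*(221/31))) - 2332866 = (-320812 + (-703 + 140556/31)) - 2332866 = (-320812 + 118763/31) - 2332866 = -9826409/31 - 2332866 = -82145255/31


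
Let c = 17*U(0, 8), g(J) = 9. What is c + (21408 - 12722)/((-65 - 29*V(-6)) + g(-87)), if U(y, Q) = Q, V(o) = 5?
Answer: 18650/201 ≈ 92.786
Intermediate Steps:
c = 136 (c = 17*8 = 136)
c + (21408 - 12722)/((-65 - 29*V(-6)) + g(-87)) = 136 + (21408 - 12722)/((-65 - 29*5) + 9) = 136 + 8686/((-65 - 145) + 9) = 136 + 8686/(-210 + 9) = 136 + 8686/(-201) = 136 + 8686*(-1/201) = 136 - 8686/201 = 18650/201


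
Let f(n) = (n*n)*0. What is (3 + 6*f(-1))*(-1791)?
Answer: -5373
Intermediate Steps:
f(n) = 0 (f(n) = n²*0 = 0)
(3 + 6*f(-1))*(-1791) = (3 + 6*0)*(-1791) = (3 + 0)*(-1791) = 3*(-1791) = -5373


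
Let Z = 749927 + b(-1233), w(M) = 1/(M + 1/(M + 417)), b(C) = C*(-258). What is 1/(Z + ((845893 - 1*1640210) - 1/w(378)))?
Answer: 795/217310069 ≈ 3.6584e-6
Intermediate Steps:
b(C) = -258*C
w(M) = 1/(M + 1/(417 + M))
Z = 1068041 (Z = 749927 - 258*(-1233) = 749927 + 318114 = 1068041)
1/(Z + ((845893 - 1*1640210) - 1/w(378))) = 1/(1068041 + ((845893 - 1*1640210) - 1/((417 + 378)/(1 + 378² + 417*378)))) = 1/(1068041 + ((845893 - 1640210) - 1/(795/(1 + 142884 + 157626)))) = 1/(1068041 + (-794317 - 1/(795/300511))) = 1/(1068041 + (-794317 - 1/((1/300511)*795))) = 1/(1068041 + (-794317 - 1/795/300511)) = 1/(1068041 + (-794317 - 1*300511/795)) = 1/(1068041 + (-794317 - 300511/795)) = 1/(1068041 - 631782526/795) = 1/(217310069/795) = 795/217310069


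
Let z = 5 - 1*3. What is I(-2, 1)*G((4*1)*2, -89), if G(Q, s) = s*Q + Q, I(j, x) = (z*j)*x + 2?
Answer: 1408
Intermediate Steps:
z = 2 (z = 5 - 3 = 2)
I(j, x) = 2 + 2*j*x (I(j, x) = (2*j)*x + 2 = 2*j*x + 2 = 2 + 2*j*x)
G(Q, s) = Q + Q*s (G(Q, s) = Q*s + Q = Q + Q*s)
I(-2, 1)*G((4*1)*2, -89) = (2 + 2*(-2)*1)*(((4*1)*2)*(1 - 89)) = (2 - 4)*((4*2)*(-88)) = -16*(-88) = -2*(-704) = 1408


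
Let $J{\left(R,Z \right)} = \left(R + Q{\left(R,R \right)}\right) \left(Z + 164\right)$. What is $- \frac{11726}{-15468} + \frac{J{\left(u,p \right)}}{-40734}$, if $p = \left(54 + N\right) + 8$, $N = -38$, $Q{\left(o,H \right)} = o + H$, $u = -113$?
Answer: $\frac{13550495}{5834014} \approx 2.3227$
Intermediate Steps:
$Q{\left(o,H \right)} = H + o$
$p = 24$ ($p = \left(54 - 38\right) + 8 = 16 + 8 = 24$)
$J{\left(R,Z \right)} = 3 R \left(164 + Z\right)$ ($J{\left(R,Z \right)} = \left(R + \left(R + R\right)\right) \left(Z + 164\right) = \left(R + 2 R\right) \left(164 + Z\right) = 3 R \left(164 + Z\right)$)
$- \frac{11726}{-15468} + \frac{J{\left(u,p \right)}}{-40734} = - \frac{11726}{-15468} + \frac{3 \left(-113\right) \left(164 + 24\right)}{-40734} = \left(-11726\right) \left(- \frac{1}{15468}\right) + 3 \left(-113\right) 188 \left(- \frac{1}{40734}\right) = \frac{5863}{7734} - - \frac{10622}{6789} = \frac{5863}{7734} + \frac{10622}{6789} = \frac{13550495}{5834014}$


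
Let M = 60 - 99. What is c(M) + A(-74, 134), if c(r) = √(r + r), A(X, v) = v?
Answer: 134 + I*√78 ≈ 134.0 + 8.8318*I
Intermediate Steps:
M = -39
c(r) = √2*√r (c(r) = √(2*r) = √2*√r)
c(M) + A(-74, 134) = √2*√(-39) + 134 = √2*(I*√39) + 134 = I*√78 + 134 = 134 + I*√78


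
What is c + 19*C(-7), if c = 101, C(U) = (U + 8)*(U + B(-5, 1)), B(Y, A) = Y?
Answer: -127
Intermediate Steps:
C(U) = (-5 + U)*(8 + U) (C(U) = (U + 8)*(U - 5) = (8 + U)*(-5 + U) = (-5 + U)*(8 + U))
c + 19*C(-7) = 101 + 19*(-40 + (-7)² + 3*(-7)) = 101 + 19*(-40 + 49 - 21) = 101 + 19*(-12) = 101 - 228 = -127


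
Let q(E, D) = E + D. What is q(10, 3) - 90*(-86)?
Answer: 7753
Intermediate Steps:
q(E, D) = D + E
q(10, 3) - 90*(-86) = (3 + 10) - 90*(-86) = 13 + 7740 = 7753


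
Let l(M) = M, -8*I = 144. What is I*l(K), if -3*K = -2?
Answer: -12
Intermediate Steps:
K = ⅔ (K = -⅓*(-2) = ⅔ ≈ 0.66667)
I = -18 (I = -⅛*144 = -18)
I*l(K) = -18*⅔ = -12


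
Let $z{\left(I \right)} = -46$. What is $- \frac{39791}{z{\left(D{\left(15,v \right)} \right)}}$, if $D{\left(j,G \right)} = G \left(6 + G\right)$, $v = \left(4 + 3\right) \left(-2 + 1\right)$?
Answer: $\frac{39791}{46} \approx 865.02$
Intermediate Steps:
$v = -7$ ($v = 7 \left(-1\right) = -7$)
$- \frac{39791}{z{\left(D{\left(15,v \right)} \right)}} = - \frac{39791}{-46} = \left(-39791\right) \left(- \frac{1}{46}\right) = \frac{39791}{46}$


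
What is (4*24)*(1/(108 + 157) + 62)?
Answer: 1577376/265 ≈ 5952.4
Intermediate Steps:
(4*24)*(1/(108 + 157) + 62) = 96*(1/265 + 62) = 96*(16431/265) = 1577376/265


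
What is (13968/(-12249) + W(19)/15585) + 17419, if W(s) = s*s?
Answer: 369453934916/21211185 ≈ 17418.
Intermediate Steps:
W(s) = s²
(13968/(-12249) + W(19)/15585) + 17419 = (13968/(-12249) + 19²/15585) + 17419 = (13968*(-1/12249) + 361*(1/15585)) + 17419 = (-1552/1361 + 361/15585) + 17419 = -23696599/21211185 + 17419 = 369453934916/21211185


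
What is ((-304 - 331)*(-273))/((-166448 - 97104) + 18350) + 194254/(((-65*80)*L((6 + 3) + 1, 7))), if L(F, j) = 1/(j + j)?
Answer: -27822584013/53127100 ≈ -523.70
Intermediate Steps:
L(F, j) = 1/(2*j)
((-304 - 331)*(-273))/((-166448 - 97104) + 18350) + 194254/(((-65*80)*L((6 + 3) + 1, 7))) = ((-304 - 331)*(-273))/((-166448 - 97104) + 18350) + 194254/(((-65*80)*((½)/7))) = (-635*(-273))/(-263552 + 18350) + 194254/((-2600/7)) = 173355/(-245202) + 194254/((-5200*1/14)) = 173355*(-1/245202) + 194254/(-2600/7) = -57785/81734 + 194254*(-7/2600) = -57785/81734 - 679889/1300 = -27822584013/53127100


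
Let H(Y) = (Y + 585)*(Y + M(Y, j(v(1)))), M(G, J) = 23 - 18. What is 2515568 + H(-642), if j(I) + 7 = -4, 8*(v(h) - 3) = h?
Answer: 2551877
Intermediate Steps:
v(h) = 3 + h/8
j(I) = -11 (j(I) = -7 - 4 = -11)
M(G, J) = 5
H(Y) = (5 + Y)*(585 + Y) (H(Y) = (Y + 585)*(Y + 5) = (585 + Y)*(5 + Y) = (5 + Y)*(585 + Y))
2515568 + H(-642) = 2515568 + (2925 + (-642)² + 590*(-642)) = 2515568 + (2925 + 412164 - 378780) = 2515568 + 36309 = 2551877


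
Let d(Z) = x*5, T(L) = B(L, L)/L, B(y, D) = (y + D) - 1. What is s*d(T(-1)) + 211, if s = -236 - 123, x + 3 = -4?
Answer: 12776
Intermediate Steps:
B(y, D) = -1 + D + y (B(y, D) = (D + y) - 1 = -1 + D + y)
x = -7 (x = -3 - 4 = -7)
T(L) = (-1 + 2*L)/L (T(L) = (-1 + L + L)/L = (-1 + 2*L)/L)
s = -359
d(Z) = -35 (d(Z) = -7*5 = -35)
s*d(T(-1)) + 211 = -359*(-35) + 211 = 12565 + 211 = 12776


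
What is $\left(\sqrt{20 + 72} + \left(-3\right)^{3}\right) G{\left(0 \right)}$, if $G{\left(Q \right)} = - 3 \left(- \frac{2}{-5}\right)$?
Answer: $\frac{162}{5} - \frac{12 \sqrt{23}}{5} \approx 20.89$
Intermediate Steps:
$G{\left(Q \right)} = - \frac{6}{5}$ ($G{\left(Q \right)} = - 3 \left(\left(-2\right) \left(- \frac{1}{5}\right)\right) = \left(-3\right) \frac{2}{5} = - \frac{6}{5}$)
$\left(\sqrt{20 + 72} + \left(-3\right)^{3}\right) G{\left(0 \right)} = \left(\sqrt{20 + 72} + \left(-3\right)^{3}\right) \left(- \frac{6}{5}\right) = \left(\sqrt{92} - 27\right) \left(- \frac{6}{5}\right) = \left(2 \sqrt{23} - 27\right) \left(- \frac{6}{5}\right) = \left(-27 + 2 \sqrt{23}\right) \left(- \frac{6}{5}\right) = \frac{162}{5} - \frac{12 \sqrt{23}}{5}$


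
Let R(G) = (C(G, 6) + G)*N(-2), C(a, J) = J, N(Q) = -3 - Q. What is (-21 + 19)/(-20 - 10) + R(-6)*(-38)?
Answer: 1/15 ≈ 0.066667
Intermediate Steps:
R(G) = -6 - G (R(G) = (6 + G)*(-3 - 1*(-2)) = (6 + G)*(-3 + 2) = (6 + G)*(-1) = -6 - G)
(-21 + 19)/(-20 - 10) + R(-6)*(-38) = (-21 + 19)/(-20 - 10) + (-6 - 1*(-6))*(-38) = -2/(-30) + (-6 + 6)*(-38) = -2*(-1/30) + 0*(-38) = 1/15 + 0 = 1/15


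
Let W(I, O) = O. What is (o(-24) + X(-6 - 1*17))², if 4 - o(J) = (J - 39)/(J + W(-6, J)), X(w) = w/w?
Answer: 3481/256 ≈ 13.598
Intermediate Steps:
X(w) = 1
o(J) = 4 - (-39 + J)/(2*J) (o(J) = 4 - (J - 39)/(J + J) = 4 - (-39 + J)/(2*J))
(o(-24) + X(-6 - 1*17))² = ((½)*(39 + 7*(-24))/(-24) + 1)² = ((½)*(-1/24)*(39 - 168) + 1)² = ((½)*(-1/24)*(-129) + 1)² = (43/16 + 1)² = (59/16)² = 3481/256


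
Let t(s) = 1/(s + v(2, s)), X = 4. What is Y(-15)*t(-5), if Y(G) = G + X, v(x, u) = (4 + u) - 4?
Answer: 11/10 ≈ 1.1000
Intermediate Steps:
v(x, u) = u
t(s) = 1/(2*s) (t(s) = 1/(s + s) = 1/(2*s))
Y(G) = 4 + G (Y(G) = G + 4 = 4 + G)
Y(-15)*t(-5) = (4 - 15)*((1/2)/(-5)) = -11*(-1)/(2*5) = -11*(-1/10) = 11/10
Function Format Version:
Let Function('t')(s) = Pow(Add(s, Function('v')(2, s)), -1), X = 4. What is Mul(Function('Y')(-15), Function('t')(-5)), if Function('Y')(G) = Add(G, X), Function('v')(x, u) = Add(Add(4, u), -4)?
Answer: Rational(11, 10) ≈ 1.1000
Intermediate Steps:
Function('v')(x, u) = u
Function('t')(s) = Mul(Rational(1, 2), Pow(s, -1)) (Function('t')(s) = Pow(Add(s, s), -1) = Pow(Mul(2, s), -1) = Mul(Rational(1, 2), Pow(s, -1)))
Function('Y')(G) = Add(4, G) (Function('Y')(G) = Add(G, 4) = Add(4, G))
Mul(Function('Y')(-15), Function('t')(-5)) = Mul(Add(4, -15), Mul(Rational(1, 2), Pow(-5, -1))) = Mul(-11, Mul(Rational(1, 2), Rational(-1, 5))) = Mul(-11, Rational(-1, 10)) = Rational(11, 10)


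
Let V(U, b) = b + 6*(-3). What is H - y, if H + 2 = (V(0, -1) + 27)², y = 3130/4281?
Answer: 262292/4281 ≈ 61.269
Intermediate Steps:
V(U, b) = -18 + b (V(U, b) = b - 18 = -18 + b)
y = 3130/4281 (y = 3130*(1/4281) = 3130/4281 ≈ 0.73114)
H = 62 (H = -2 + ((-18 - 1) + 27)² = -2 + (-19 + 27)² = -2 + 8² = -2 + 64 = 62)
H - y = 62 - 1*3130/4281 = 62 - 3130/4281 = 262292/4281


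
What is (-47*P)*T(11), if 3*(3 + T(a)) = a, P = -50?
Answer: 4700/3 ≈ 1566.7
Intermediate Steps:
T(a) = -3 + a/3
(-47*P)*T(11) = (-47*(-50))*(-3 + (⅓)*11) = 2350*(-3 + 11/3) = 2350*(⅔) = 4700/3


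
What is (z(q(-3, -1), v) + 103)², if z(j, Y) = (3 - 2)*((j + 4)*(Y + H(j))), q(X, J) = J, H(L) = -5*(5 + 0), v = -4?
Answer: 256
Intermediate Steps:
H(L) = -25 (H(L) = -5*5 = -25)
z(j, Y) = (-25 + Y)*(4 + j) (z(j, Y) = (3 - 2)*((j + 4)*(Y - 25)) = 1*((4 + j)*(-25 + Y)) = 1*((-25 + Y)*(4 + j)) = (-25 + Y)*(4 + j))
(z(q(-3, -1), v) + 103)² = ((-100 - 25*(-1) + 4*(-4) - 4*(-1)) + 103)² = ((-100 + 25 - 16 + 4) + 103)² = (-87 + 103)² = 16² = 256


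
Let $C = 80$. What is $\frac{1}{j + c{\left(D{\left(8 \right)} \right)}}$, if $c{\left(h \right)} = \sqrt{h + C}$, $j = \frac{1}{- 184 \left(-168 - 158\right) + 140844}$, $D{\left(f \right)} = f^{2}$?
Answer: $\frac{200828}{2409937} \approx 0.083333$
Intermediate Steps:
$j = \frac{1}{200828}$ ($j = \frac{1}{\left(-184\right) \left(-326\right) + 140844} = \frac{1}{59984 + 140844} = \frac{1}{200828} \approx 4.9794 \cdot 10^{-6}$)
$c{\left(h \right)} = \sqrt{80 + h}$ ($c{\left(h \right)} = \sqrt{h + 80} = \sqrt{80 + h}$)
$\frac{1}{j + c{\left(D{\left(8 \right)} \right)}} = \frac{1}{\frac{1}{200828} + \sqrt{80 + 8^{2}}} = \frac{1}{\frac{1}{200828} + \sqrt{80 + 64}} = \frac{1}{\frac{1}{200828} + \sqrt{144}} = \frac{1}{\frac{1}{200828} + 12} = \frac{1}{\frac{2409937}{200828}} = \frac{200828}{2409937}$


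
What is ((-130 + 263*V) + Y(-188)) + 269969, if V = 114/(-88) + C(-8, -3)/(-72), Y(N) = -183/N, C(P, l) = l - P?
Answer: 10031160929/37224 ≈ 2.6948e+5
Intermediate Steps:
V = -1081/792 (V = 114/(-88) + (-3 - 1*(-8))/(-72) = 114*(-1/88) + (-3 + 8)*(-1/72) = -57/44 + 5*(-1/72) = -57/44 - 5/72 = -1081/792 ≈ -1.3649)
((-130 + 263*V) + Y(-188)) + 269969 = ((-130 + 263*(-1081/792)) - 183/(-188)) + 269969 = ((-130 - 284303/792) - 183*(-1/188)) + 269969 = (-387263/792 + 183/188) + 269969 = -18165127/37224 + 269969 = 10031160929/37224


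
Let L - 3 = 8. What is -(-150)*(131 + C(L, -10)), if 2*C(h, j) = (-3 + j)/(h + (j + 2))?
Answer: 19325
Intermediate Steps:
L = 11 (L = 3 + 8 = 11)
C(h, j) = (-3 + j)/(2*(2 + h + j)) (C(h, j) = ((-3 + j)/(h + (j + 2)))/2 = ((-3 + j)/(h + (2 + j)))/2 = ((-3 + j)/(2 + h + j))/2 = (-3 + j)/(2*(2 + h + j)))
-(-150)*(131 + C(L, -10)) = -(-150)*(131 + (-3 - 10)/(2*(2 + 11 - 10))) = -(-150)*(131 + (1/2)*(-13)/3) = -(-150)*(131 + (1/2)*(1/3)*(-13)) = -(-150)*(131 - 13/6) = -(-150)*773/6 = -1*(-19325) = 19325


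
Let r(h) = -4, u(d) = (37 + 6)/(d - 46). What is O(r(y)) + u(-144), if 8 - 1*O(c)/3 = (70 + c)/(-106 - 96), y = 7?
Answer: 475027/19190 ≈ 24.754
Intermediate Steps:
u(d) = 43/(-46 + d)
O(c) = 2529/101 + 3*c/202 (O(c) = 24 - 3*(70 + c)/(-106 - 96) = 24 - 3*(70 + c)/(-202) = 24 - 3*(70 + c)*(-1)/202 = 24 - 3*(-35/101 - c/202) = 24 + (105/101 + 3*c/202) = 2529/101 + 3*c/202)
O(r(y)) + u(-144) = (2529/101 + (3/202)*(-4)) + 43/(-46 - 144) = (2529/101 - 6/101) + 43/(-190) = 2523/101 + 43*(-1/190) = 2523/101 - 43/190 = 475027/19190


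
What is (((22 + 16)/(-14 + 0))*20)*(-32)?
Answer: 12160/7 ≈ 1737.1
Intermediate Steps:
(((22 + 16)/(-14 + 0))*20)*(-32) = ((38/(-14))*20)*(-32) = ((38*(-1/14))*20)*(-32) = -19/7*20*(-32) = -380/7*(-32) = 12160/7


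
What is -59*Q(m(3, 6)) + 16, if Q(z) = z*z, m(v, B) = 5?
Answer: -1459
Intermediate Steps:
Q(z) = z²
-59*Q(m(3, 6)) + 16 = -59*5² + 16 = -59*25 + 16 = -1475 + 16 = -1459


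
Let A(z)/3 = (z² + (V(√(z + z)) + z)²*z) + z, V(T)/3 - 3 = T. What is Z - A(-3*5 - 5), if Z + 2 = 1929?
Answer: -13553 - 7920*I*√10 ≈ -13553.0 - 25045.0*I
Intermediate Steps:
Z = 1927 (Z = -2 + 1929 = 1927)
V(T) = 9 + 3*T
A(z) = 3*z + 3*z² + 3*z*(9 + z + 3*√2*√z)² (A(z) = 3*((z² + ((9 + 3*√(z + z)) + z)²*z) + z) = 3*((z² + ((9 + 3*√(2*z)) + z)²*z) + z) = 3*((z² + ((9 + 3*(√2*√z)) + z)²*z) + z) = 3*((z² + ((9 + 3*√2*√z) + z)²*z) + z) = 3*((z² + (9 + z + 3*√2*√z)²*z) + z) = 3*((z² + z*(9 + z + 3*√2*√z)²) + z) = 3*(z + z² + z*(9 + z + 3*√2*√z)²) = 3*z + 3*z² + 3*z*(9 + z + 3*√2*√z)²)
Z - A(-3*5 - 5) = 1927 - 3*(-3*5 - 5)*(1 + (-3*5 - 5) + (9 + (-3*5 - 5) + 3*√2*√(-3*5 - 5))²) = 1927 - 3*(-15 - 5)*(1 + (-15 - 5) + (9 + (-15 - 5) + 3*√2*√(-15 - 5))²) = 1927 - 3*(-20)*(1 - 20 + (9 - 20 + 3*√2*√(-20))²) = 1927 - 3*(-20)*(1 - 20 + (9 - 20 + 3*√2*(2*I*√5))²) = 1927 - 3*(-20)*(1 - 20 + (9 - 20 + 6*I*√10)²) = 1927 - 3*(-20)*(1 - 20 + (-11 + 6*I*√10)²) = 1927 - 3*(-20)*(-19 + (-11 + 6*I*√10)²) = 1927 - (1140 - 60*(-11 + 6*I*√10)²) = 1927 + (-1140 + 60*(-11 + 6*I*√10)²) = 787 + 60*(-11 + 6*I*√10)²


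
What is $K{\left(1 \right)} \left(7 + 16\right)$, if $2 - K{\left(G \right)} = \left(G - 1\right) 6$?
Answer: $46$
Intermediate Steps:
$K{\left(G \right)} = 8 - 6 G$ ($K{\left(G \right)} = 2 - \left(G - 1\right) 6 = 2 - \left(-1 + G\right) 6 = 2 - \left(-6 + 6 G\right) = 8 - 6 G$)
$K{\left(1 \right)} \left(7 + 16\right) = \left(8 - 6\right) \left(7 + 16\right) = \left(8 - 6\right) 23 = 2 \cdot 23 = 46$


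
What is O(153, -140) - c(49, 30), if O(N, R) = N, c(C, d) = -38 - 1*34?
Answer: 225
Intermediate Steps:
c(C, d) = -72 (c(C, d) = -38 - 34 = -72)
O(153, -140) - c(49, 30) = 153 - 1*(-72) = 153 + 72 = 225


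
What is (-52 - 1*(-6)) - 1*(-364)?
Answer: 318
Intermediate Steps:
(-52 - 1*(-6)) - 1*(-364) = (-52 + 6) + 364 = -46 + 364 = 318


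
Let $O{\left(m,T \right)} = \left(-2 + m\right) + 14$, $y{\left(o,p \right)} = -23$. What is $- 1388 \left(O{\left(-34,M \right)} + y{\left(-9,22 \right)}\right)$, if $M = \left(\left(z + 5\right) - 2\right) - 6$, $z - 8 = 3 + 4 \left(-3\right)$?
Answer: $62460$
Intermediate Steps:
$z = -1$ ($z = 8 + \left(3 + 4 \left(-3\right)\right) = 8 + \left(3 - 12\right) = 8 - 9 = -1$)
$M = -4$ ($M = \left(\left(-1 + 5\right) - 2\right) - 6 = \left(4 - 2\right) - 6 = 2 - 6 = -4$)
$O{\left(m,T \right)} = 12 + m$
$- 1388 \left(O{\left(-34,M \right)} + y{\left(-9,22 \right)}\right) = - 1388 \left(\left(12 - 34\right) - 23\right) = - 1388 \left(-22 - 23\right) = \left(-1388\right) \left(-45\right) = 62460$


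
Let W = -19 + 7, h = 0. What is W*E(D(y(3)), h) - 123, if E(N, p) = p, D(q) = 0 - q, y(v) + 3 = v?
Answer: -123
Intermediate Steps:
y(v) = -3 + v
D(q) = -q
W = -12
W*E(D(y(3)), h) - 123 = -12*0 - 123 = 0 - 123 = -123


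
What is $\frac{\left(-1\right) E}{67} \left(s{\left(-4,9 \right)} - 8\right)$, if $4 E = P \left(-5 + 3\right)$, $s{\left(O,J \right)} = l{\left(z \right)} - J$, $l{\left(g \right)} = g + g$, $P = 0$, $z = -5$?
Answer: $0$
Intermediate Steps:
$l{\left(g \right)} = 2 g$
$s{\left(O,J \right)} = -10 - J$ ($s{\left(O,J \right)} = 2 \left(-5\right) - J = -10 - J$)
$E = 0$ ($E = \frac{0 \left(-5 + 3\right)}{4} = \frac{0 \left(-2\right)}{4} = \frac{1}{4} \cdot 0 = 0$)
$\frac{\left(-1\right) E}{67} \left(s{\left(-4,9 \right)} - 8\right) = \frac{\left(-1\right) 0}{67} \left(\left(-10 - 9\right) - 8\right) = 0 \cdot \frac{1}{67} \left(\left(-10 - 9\right) - 8\right) = 0 \left(-19 - 8\right) = 0 \left(-27\right) = 0$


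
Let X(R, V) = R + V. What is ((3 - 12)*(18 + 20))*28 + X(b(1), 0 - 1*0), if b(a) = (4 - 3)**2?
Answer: -9575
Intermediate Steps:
b(a) = 1 (b(a) = 1**2 = 1)
((3 - 12)*(18 + 20))*28 + X(b(1), 0 - 1*0) = ((3 - 12)*(18 + 20))*28 + (1 + (0 - 1*0)) = -9*38*28 + (1 + (0 + 0)) = -342*28 + (1 + 0) = -9576 + 1 = -9575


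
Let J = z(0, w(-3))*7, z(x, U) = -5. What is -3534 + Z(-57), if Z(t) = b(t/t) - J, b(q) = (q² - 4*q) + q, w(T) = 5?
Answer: -3501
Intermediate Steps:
J = -35 (J = -5*7 = -35)
b(q) = q² - 3*q
Z(t) = 33 (Z(t) = (t/t)*(-3 + t/t) - 1*(-35) = 1*(-3 + 1) + 35 = 1*(-2) + 35 = -2 + 35 = 33)
-3534 + Z(-57) = -3534 + 33 = -3501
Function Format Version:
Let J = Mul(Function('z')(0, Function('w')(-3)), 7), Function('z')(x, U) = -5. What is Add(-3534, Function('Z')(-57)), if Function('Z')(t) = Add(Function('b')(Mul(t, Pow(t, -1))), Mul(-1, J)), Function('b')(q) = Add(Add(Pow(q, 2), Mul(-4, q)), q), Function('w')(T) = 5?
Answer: -3501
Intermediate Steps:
J = -35 (J = Mul(-5, 7) = -35)
Function('b')(q) = Add(Pow(q, 2), Mul(-3, q))
Function('Z')(t) = 33 (Function('Z')(t) = Add(Mul(Mul(t, Pow(t, -1)), Add(-3, Mul(t, Pow(t, -1)))), Mul(-1, -35)) = Add(Mul(1, Add(-3, 1)), 35) = Add(Mul(1, -2), 35) = Add(-2, 35) = 33)
Add(-3534, Function('Z')(-57)) = Add(-3534, 33) = -3501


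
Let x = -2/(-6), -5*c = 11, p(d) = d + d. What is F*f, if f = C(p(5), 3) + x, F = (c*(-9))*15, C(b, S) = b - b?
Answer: 99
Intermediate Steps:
p(d) = 2*d
c = -11/5 (c = -⅕*11 = -11/5 ≈ -2.2000)
C(b, S) = 0
x = ⅓ (x = -2*(-⅙) = ⅓ ≈ 0.33333)
F = 297 (F = -11/5*(-9)*15 = (99/5)*15 = 297)
f = ⅓ (f = 0 + ⅓ = ⅓ ≈ 0.33333)
F*f = 297*(⅓) = 99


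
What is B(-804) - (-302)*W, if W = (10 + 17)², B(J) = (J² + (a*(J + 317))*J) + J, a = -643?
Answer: -250899594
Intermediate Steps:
B(J) = J + J² + J*(-203831 - 643*J) (B(J) = (J² + (-643*(J + 317))*J) + J = (J² + (-643*(317 + J))*J) + J = (J² + (-203831 - 643*J)*J) + J = (J² + J*(-203831 - 643*J)) + J = J + J² + J*(-203831 - 643*J))
W = 729 (W = 27² = 729)
B(-804) - (-302)*W = 2*(-804)*(-101915 - 321*(-804)) - (-302)*729 = 2*(-804)*(-101915 + 258084) - 1*(-220158) = 2*(-804)*156169 + 220158 = -251119752 + 220158 = -250899594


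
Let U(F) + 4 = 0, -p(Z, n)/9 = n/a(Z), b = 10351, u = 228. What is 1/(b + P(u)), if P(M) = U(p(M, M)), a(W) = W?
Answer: 1/10347 ≈ 9.6646e-5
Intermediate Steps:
p(Z, n) = -9*n/Z
U(F) = -4 (U(F) = -4 + 0 = -4)
P(M) = -4
1/(b + P(u)) = 1/(10351 - 4) = 1/10347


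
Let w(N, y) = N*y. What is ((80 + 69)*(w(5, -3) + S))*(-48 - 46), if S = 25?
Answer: -140060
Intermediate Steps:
((80 + 69)*(w(5, -3) + S))*(-48 - 46) = ((80 + 69)*(5*(-3) + 25))*(-48 - 46) = (149*(-15 + 25))*(-94) = (149*10)*(-94) = 1490*(-94) = -140060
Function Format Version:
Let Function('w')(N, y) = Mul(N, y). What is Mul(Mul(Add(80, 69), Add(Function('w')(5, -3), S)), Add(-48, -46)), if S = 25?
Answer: -140060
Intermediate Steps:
Mul(Mul(Add(80, 69), Add(Function('w')(5, -3), S)), Add(-48, -46)) = Mul(Mul(Add(80, 69), Add(Mul(5, -3), 25)), Add(-48, -46)) = Mul(Mul(149, Add(-15, 25)), -94) = Mul(Mul(149, 10), -94) = Mul(1490, -94) = -140060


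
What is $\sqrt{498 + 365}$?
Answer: $\sqrt{863} \approx 29.377$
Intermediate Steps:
$\sqrt{498 + 365} = \sqrt{863}$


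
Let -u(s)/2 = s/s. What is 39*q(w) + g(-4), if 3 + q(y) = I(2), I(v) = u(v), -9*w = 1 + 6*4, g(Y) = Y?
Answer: -199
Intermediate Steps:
w = -25/9 (w = -(1 + 6*4)/9 = -(1 + 24)/9 = -⅑*25 = -25/9 ≈ -2.7778)
u(s) = -2 (u(s) = -2*s/s = -2*1 = -2)
I(v) = -2
q(y) = -5 (q(y) = -3 - 2 = -5)
39*q(w) + g(-4) = 39*(-5) - 4 = -195 - 4 = -199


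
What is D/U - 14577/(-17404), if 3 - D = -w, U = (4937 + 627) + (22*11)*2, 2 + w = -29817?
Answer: -3365281/822339 ≈ -4.0923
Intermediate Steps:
w = -29819 (w = -2 - 29817 = -29819)
U = 6048 (U = 5564 + 242*2 = 5564 + 484 = 6048)
D = -29816 (D = 3 - (-1)*(-29819) = 3 - 1*29819 = 3 - 29819 = -29816)
D/U - 14577/(-17404) = -29816/6048 - 14577/(-17404) = -29816*1/6048 - 14577*(-1/17404) = -3727/756 + 14577/17404 = -3365281/822339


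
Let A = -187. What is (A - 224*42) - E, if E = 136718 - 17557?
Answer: -128756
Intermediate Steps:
E = 119161
(A - 224*42) - E = (-187 - 224*42) - 1*119161 = (-187 - 9408) - 119161 = -9595 - 119161 = -128756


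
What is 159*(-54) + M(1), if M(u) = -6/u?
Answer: -8592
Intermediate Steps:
159*(-54) + M(1) = 159*(-54) - 6/1 = -8586 - 6*1 = -8586 - 6 = -8592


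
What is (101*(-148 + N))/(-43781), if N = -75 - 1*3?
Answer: 22826/43781 ≈ 0.52137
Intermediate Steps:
N = -78 (N = -75 - 3 = -78)
(101*(-148 + N))/(-43781) = (101*(-148 - 78))/(-43781) = (101*(-226))*(-1/43781) = -22826*(-1/43781) = 22826/43781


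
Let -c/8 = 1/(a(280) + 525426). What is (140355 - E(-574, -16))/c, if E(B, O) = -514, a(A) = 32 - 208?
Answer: -36995721125/4 ≈ -9.2489e+9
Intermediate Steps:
a(A) = -176
c = -4/262625 (c = -8/(-176 + 525426) = -8/525250 = -8*1/525250 = -4/262625 ≈ -1.5231e-5)
(140355 - E(-574, -16))/c = (140355 - 1*(-514))/(-4/262625) = (140355 + 514)*(-262625/4) = 140869*(-262625/4) = -36995721125/4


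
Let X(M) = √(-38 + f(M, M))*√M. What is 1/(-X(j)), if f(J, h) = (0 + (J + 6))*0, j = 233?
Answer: I*√8854/8854 ≈ 0.010627*I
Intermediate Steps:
f(J, h) = 0 (f(J, h) = (0 + (6 + J))*0 = (6 + J)*0 = 0)
X(M) = I*√38*√M (X(M) = √(-38 + 0)*√M = √(-38)*√M = (I*√38)*√M = I*√38*√M)
1/(-X(j)) = 1/(-I*√38*√233) = 1/(-I*√8854) = I*√8854/8854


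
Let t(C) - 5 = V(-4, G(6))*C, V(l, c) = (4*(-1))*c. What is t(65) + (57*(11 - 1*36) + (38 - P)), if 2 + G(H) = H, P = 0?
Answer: -2422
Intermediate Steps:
G(H) = -2 + H
V(l, c) = -4*c
t(C) = 5 - 16*C (t(C) = 5 + (-4*(-2 + 6))*C = 5 + (-4*4)*C = 5 - 16*C)
t(65) + (57*(11 - 1*36) + (38 - P)) = (5 - 16*65) + (57*(11 - 1*36) + (38 - 1*0)) = (5 - 1040) + (57*(11 - 36) + (38 + 0)) = -1035 + (57*(-25) + 38) = -1035 + (-1425 + 38) = -1035 - 1387 = -2422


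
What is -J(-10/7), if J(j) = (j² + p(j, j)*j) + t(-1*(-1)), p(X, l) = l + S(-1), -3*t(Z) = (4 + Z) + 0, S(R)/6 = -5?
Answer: -6655/147 ≈ -45.272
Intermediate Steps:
S(R) = -30 (S(R) = 6*(-5) = -30)
t(Z) = -4/3 - Z/3 (t(Z) = -((4 + Z) + 0)/3 = -(4 + Z)/3 = -4/3 - Z/3)
p(X, l) = -30 + l (p(X, l) = l - 30 = -30 + l)
J(j) = -5/3 + j² + j*(-30 + j) (J(j) = (j² + (-30 + j)*j) + (-4/3 - (-1)*(-1)/3) = (j² + j*(-30 + j)) + (-4/3 - ⅓*1) = (j² + j*(-30 + j)) + (-4/3 - ⅓) = (j² + j*(-30 + j)) - 5/3 = -5/3 + j² + j*(-30 + j))
-J(-10/7) = -(-5/3 - (-300)/7 + 2*(-10/7)²) = -(-5/3 - (-300)/7 + 2*(-10*⅐)²) = -(-5/3 - 30*(-10/7) + 2*(-10/7)²) = -(-5/3 + 300/7 + 2*(100/49)) = -(-5/3 + 300/7 + 200/49) = -1*6655/147 = -6655/147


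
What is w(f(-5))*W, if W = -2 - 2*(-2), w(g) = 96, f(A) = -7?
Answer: 192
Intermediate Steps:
W = 2 (W = -2 + 4 = 2)
w(f(-5))*W = 96*2 = 192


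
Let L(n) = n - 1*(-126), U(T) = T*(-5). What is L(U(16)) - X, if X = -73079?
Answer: 73125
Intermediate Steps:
U(T) = -5*T
L(n) = 126 + n (L(n) = n + 126 = 126 + n)
L(U(16)) - X = (126 - 5*16) - 1*(-73079) = (126 - 80) + 73079 = 46 + 73079 = 73125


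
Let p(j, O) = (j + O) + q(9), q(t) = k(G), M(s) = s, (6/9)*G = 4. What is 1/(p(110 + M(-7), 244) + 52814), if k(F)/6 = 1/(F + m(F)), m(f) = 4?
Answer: 5/265808 ≈ 1.8811e-5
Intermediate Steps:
G = 6 (G = (3/2)*4 = 6)
k(F) = 6/(4 + F) (k(F) = 6/(F + 4) = 6/(4 + F))
q(t) = ⅗ (q(t) = 6/(4 + 6) = 6/10 = 6*(⅒) = ⅗)
p(j, O) = ⅗ + O + j (p(j, O) = (j + O) + ⅗ = (O + j) + ⅗ = ⅗ + O + j)
1/(p(110 + M(-7), 244) + 52814) = 1/((⅗ + 244 + (110 - 7)) + 52814) = 1/((⅗ + 244 + 103) + 52814) = 1/(1738/5 + 52814) = 1/(265808/5) = 5/265808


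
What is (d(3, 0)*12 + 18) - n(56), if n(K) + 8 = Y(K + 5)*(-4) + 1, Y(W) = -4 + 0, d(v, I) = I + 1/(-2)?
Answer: 3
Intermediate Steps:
d(v, I) = -½ + I (d(v, I) = I - ½ = -½ + I)
Y(W) = -4
n(K) = 9 (n(K) = -8 + (-4*(-4) + 1) = -8 + (16 + 1) = -8 + 17 = 9)
(d(3, 0)*12 + 18) - n(56) = ((-½ + 0)*12 + 18) - 1*9 = (-½*12 + 18) - 9 = (-6 + 18) - 9 = 12 - 9 = 3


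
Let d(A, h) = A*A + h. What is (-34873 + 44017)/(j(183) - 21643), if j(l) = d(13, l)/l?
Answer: -1673352/3960317 ≈ -0.42253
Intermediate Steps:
d(A, h) = h + A² (d(A, h) = A² + h = h + A²)
j(l) = (169 + l)/l (j(l) = (l + 13²)/l = (l + 169)/l = (169 + l)/l)
(-34873 + 44017)/(j(183) - 21643) = (-34873 + 44017)/((169 + 183)/183 - 21643) = 9144/((1/183)*352 - 21643) = 9144/(352/183 - 21643) = 9144/(-3960317/183) = 9144*(-183/3960317) = -1673352/3960317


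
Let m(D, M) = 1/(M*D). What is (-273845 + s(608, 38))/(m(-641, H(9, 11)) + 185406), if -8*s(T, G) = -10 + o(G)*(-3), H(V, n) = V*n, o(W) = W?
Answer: -34753892481/23531358706 ≈ -1.4769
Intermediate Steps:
s(T, G) = 5/4 + 3*G/8 (s(T, G) = -(-10 + G*(-3))/8 = -(-10 - 3*G)/8 = 5/4 + 3*G/8)
m(D, M) = 1/(D*M)
(-273845 + s(608, 38))/(m(-641, H(9, 11)) + 185406) = (-273845 + (5/4 + (3/8)*38))/(1/((-641)*((9*11))) + 185406) = (-273845 + (5/4 + 57/4))/(-1/641/99 + 185406) = (-273845 + 31/2)/(-1/641*1/99 + 185406) = -547659/(2*(-1/63459 + 185406)) = -547659/(2*11765679353/63459) = -547659/2*63459/11765679353 = -34753892481/23531358706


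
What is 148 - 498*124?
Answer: -61604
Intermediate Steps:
148 - 498*124 = 148 - 61752 = -61604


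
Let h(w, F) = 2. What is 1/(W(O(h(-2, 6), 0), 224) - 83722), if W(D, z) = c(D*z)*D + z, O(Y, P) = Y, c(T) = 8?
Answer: -1/83482 ≈ -1.1979e-5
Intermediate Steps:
W(D, z) = z + 8*D (W(D, z) = 8*D + z = z + 8*D)
1/(W(O(h(-2, 6), 0), 224) - 83722) = 1/((224 + 8*2) - 83722) = 1/((224 + 16) - 83722) = 1/(240 - 83722) = 1/(-83482) = -1/83482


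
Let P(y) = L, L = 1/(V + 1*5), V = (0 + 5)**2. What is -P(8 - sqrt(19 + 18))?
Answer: -1/30 ≈ -0.033333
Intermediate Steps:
V = 25 (V = 5**2 = 25)
L = 1/30 (L = 1/(25 + 1*5) = 1/(25 + 5) = 1/30 ≈ 0.033333)
P(y) = 1/30
-P(8 - sqrt(19 + 18)) = -1*1/30 = -1/30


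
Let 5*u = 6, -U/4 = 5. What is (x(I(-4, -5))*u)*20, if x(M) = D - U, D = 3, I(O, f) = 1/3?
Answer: 552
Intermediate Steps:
U = -20 (U = -4*5 = -20)
I(O, f) = ⅓
x(M) = 23 (x(M) = 3 - 1*(-20) = 3 + 20 = 23)
u = 6/5 (u = (⅕)*6 = 6/5 ≈ 1.2000)
(x(I(-4, -5))*u)*20 = (23*(6/5))*20 = (138/5)*20 = 552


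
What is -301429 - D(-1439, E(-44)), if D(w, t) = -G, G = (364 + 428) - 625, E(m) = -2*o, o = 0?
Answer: -301262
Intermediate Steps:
E(m) = 0 (E(m) = -2*0 = 0)
G = 167 (G = 792 - 625 = 167)
D(w, t) = -167 (D(w, t) = -1*167 = -167)
-301429 - D(-1439, E(-44)) = -301429 - 1*(-167) = -301429 + 167 = -301262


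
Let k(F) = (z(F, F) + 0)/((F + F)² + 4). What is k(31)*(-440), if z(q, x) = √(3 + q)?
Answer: -55*√34/481 ≈ -0.66674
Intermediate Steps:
k(F) = √(3 + F)/(4 + 4*F²) (k(F) = (√(3 + F) + 0)/((F + F)² + 4) = √(3 + F)/((2*F)² + 4) = √(3 + F)/(4*F² + 4) = √(3 + F)/(4 + 4*F²))
k(31)*(-440) = (√(3 + 31)/(4*(1 + 31²)))*(-440) = (√34/(4*(1 + 961)))*(-440) = ((¼)*√34/962)*(-440) = ((¼)*(1/962)*√34)*(-440) = (√34/3848)*(-440) = -55*√34/481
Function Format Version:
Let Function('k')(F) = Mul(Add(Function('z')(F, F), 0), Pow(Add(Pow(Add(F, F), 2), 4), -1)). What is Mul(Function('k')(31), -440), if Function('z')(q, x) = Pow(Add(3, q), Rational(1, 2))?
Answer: Mul(Rational(-55, 481), Pow(34, Rational(1, 2))) ≈ -0.66674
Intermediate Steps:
Function('k')(F) = Mul(Pow(Add(3, F), Rational(1, 2)), Pow(Add(4, Mul(4, Pow(F, 2))), -1)) (Function('k')(F) = Mul(Add(Pow(Add(3, F), Rational(1, 2)), 0), Pow(Add(Pow(Add(F, F), 2), 4), -1)) = Mul(Pow(Add(3, F), Rational(1, 2)), Pow(Add(Pow(Mul(2, F), 2), 4), -1)) = Mul(Pow(Add(3, F), Rational(1, 2)), Pow(Add(Mul(4, Pow(F, 2)), 4), -1)) = Mul(Pow(Add(3, F), Rational(1, 2)), Pow(Add(4, Mul(4, Pow(F, 2))), -1)))
Mul(Function('k')(31), -440) = Mul(Mul(Rational(1, 4), Pow(Add(1, Pow(31, 2)), -1), Pow(Add(3, 31), Rational(1, 2))), -440) = Mul(Mul(Rational(1, 4), Pow(Add(1, 961), -1), Pow(34, Rational(1, 2))), -440) = Mul(Mul(Rational(1, 4), Pow(962, -1), Pow(34, Rational(1, 2))), -440) = Mul(Mul(Rational(1, 4), Rational(1, 962), Pow(34, Rational(1, 2))), -440) = Mul(Mul(Rational(1, 3848), Pow(34, Rational(1, 2))), -440) = Mul(Rational(-55, 481), Pow(34, Rational(1, 2)))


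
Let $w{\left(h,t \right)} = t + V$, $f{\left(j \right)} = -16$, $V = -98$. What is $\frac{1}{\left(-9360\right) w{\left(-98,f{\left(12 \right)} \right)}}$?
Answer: $\frac{1}{1067040} \approx 9.3717 \cdot 10^{-7}$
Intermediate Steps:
$w{\left(h,t \right)} = -98 + t$ ($w{\left(h,t \right)} = t - 98 = -98 + t$)
$\frac{1}{\left(-9360\right) w{\left(-98,f{\left(12 \right)} \right)}} = \frac{1}{\left(-9360\right) \left(-98 - 16\right)} = - \frac{1}{9360 \left(-114\right)} = \left(- \frac{1}{9360}\right) \left(- \frac{1}{114}\right) = \frac{1}{1067040}$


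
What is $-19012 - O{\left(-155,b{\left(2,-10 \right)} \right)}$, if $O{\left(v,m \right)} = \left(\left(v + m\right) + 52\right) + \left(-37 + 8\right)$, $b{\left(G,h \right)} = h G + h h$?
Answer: $-18960$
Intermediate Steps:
$b{\left(G,h \right)} = h^{2} + G h$ ($b{\left(G,h \right)} = G h + h^{2} = h^{2} + G h$)
$O{\left(v,m \right)} = 23 + m + v$ ($O{\left(v,m \right)} = \left(\left(m + v\right) + 52\right) - 29 = \left(52 + m + v\right) - 29 = 23 + m + v$)
$-19012 - O{\left(-155,b{\left(2,-10 \right)} \right)} = -19012 - \left(23 - 10 \left(2 - 10\right) - 155\right) = -19012 - \left(23 - -80 - 155\right) = -19012 - \left(23 + 80 - 155\right) = -19012 - -52 = -19012 + 52 = -18960$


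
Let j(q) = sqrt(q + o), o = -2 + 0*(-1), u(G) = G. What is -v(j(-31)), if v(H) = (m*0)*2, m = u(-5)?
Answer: 0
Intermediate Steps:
m = -5
o = -2 (o = -2 + 0 = -2)
j(q) = sqrt(-2 + q) (j(q) = sqrt(q - 2) = sqrt(-2 + q))
v(H) = 0 (v(H) = -5*0*2 = 0*2 = 0)
-v(j(-31)) = -1*0 = 0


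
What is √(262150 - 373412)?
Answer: I*√111262 ≈ 333.56*I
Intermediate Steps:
√(262150 - 373412) = √(-111262) = I*√111262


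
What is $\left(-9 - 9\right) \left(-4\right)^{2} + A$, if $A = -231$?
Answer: $-519$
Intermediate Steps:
$\left(-9 - 9\right) \left(-4\right)^{2} + A = \left(-9 - 9\right) \left(-4\right)^{2} - 231 = \left(-18\right) 16 - 231 = -288 - 231 = -519$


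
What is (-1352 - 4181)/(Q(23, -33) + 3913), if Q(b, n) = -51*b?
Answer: -5533/2740 ≈ -2.0193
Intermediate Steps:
(-1352 - 4181)/(Q(23, -33) + 3913) = (-1352 - 4181)/(-51*23 + 3913) = -5533/(-1173 + 3913) = -5533/2740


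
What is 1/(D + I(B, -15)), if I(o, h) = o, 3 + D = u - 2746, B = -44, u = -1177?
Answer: -1/3970 ≈ -0.00025189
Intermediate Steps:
D = -3926 (D = -3 + (-1177 - 2746) = -3 - 3923 = -3926)
1/(D + I(B, -15)) = 1/(-3926 - 44) = 1/(-3970) = -1/3970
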